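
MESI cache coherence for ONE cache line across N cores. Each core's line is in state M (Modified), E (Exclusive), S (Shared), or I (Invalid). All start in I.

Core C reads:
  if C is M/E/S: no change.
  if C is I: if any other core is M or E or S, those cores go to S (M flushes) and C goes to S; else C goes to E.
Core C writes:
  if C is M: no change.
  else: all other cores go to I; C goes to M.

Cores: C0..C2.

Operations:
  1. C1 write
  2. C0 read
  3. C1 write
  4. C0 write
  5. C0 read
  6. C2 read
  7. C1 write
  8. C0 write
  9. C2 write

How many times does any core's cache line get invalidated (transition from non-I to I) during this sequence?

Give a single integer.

Op 1: C1 write [C1 write: invalidate none -> C1=M] -> [I,M,I] (invalidations this op: 0; running total: 0)
Op 2: C0 read [C0 read from I: others=['C1=M'] -> C0=S, others downsized to S] -> [S,S,I] (invalidations this op: 0; running total: 0)
Op 3: C1 write [C1 write: invalidate ['C0=S'] -> C1=M] -> [I,M,I] (invalidations this op: 1; running total: 1)
Op 4: C0 write [C0 write: invalidate ['C1=M'] -> C0=M] -> [M,I,I] (invalidations this op: 1; running total: 2)
Op 5: C0 read [C0 read: already in M, no change] -> [M,I,I] (invalidations this op: 0; running total: 2)
Op 6: C2 read [C2 read from I: others=['C0=M'] -> C2=S, others downsized to S] -> [S,I,S] (invalidations this op: 0; running total: 2)
Op 7: C1 write [C1 write: invalidate ['C0=S', 'C2=S'] -> C1=M] -> [I,M,I] (invalidations this op: 2; running total: 4)
Op 8: C0 write [C0 write: invalidate ['C1=M'] -> C0=M] -> [M,I,I] (invalidations this op: 1; running total: 5)
Op 9: C2 write [C2 write: invalidate ['C0=M'] -> C2=M] -> [I,I,M] (invalidations this op: 1; running total: 6)

Answer: 6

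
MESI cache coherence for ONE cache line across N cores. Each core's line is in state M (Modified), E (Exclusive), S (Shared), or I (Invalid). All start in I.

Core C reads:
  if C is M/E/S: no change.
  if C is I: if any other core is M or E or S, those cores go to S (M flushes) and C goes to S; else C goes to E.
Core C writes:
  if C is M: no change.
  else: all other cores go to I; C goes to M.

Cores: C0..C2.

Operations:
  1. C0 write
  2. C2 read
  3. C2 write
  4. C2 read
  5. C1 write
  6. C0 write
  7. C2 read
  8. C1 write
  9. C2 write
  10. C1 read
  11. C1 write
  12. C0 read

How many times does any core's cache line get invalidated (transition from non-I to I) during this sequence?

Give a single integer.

Op 1: C0 write [C0 write: invalidate none -> C0=M] -> [M,I,I] (invalidations this op: 0; running total: 0)
Op 2: C2 read [C2 read from I: others=['C0=M'] -> C2=S, others downsized to S] -> [S,I,S] (invalidations this op: 0; running total: 0)
Op 3: C2 write [C2 write: invalidate ['C0=S'] -> C2=M] -> [I,I,M] (invalidations this op: 1; running total: 1)
Op 4: C2 read [C2 read: already in M, no change] -> [I,I,M] (invalidations this op: 0; running total: 1)
Op 5: C1 write [C1 write: invalidate ['C2=M'] -> C1=M] -> [I,M,I] (invalidations this op: 1; running total: 2)
Op 6: C0 write [C0 write: invalidate ['C1=M'] -> C0=M] -> [M,I,I] (invalidations this op: 1; running total: 3)
Op 7: C2 read [C2 read from I: others=['C0=M'] -> C2=S, others downsized to S] -> [S,I,S] (invalidations this op: 0; running total: 3)
Op 8: C1 write [C1 write: invalidate ['C0=S', 'C2=S'] -> C1=M] -> [I,M,I] (invalidations this op: 2; running total: 5)
Op 9: C2 write [C2 write: invalidate ['C1=M'] -> C2=M] -> [I,I,M] (invalidations this op: 1; running total: 6)
Op 10: C1 read [C1 read from I: others=['C2=M'] -> C1=S, others downsized to S] -> [I,S,S] (invalidations this op: 0; running total: 6)
Op 11: C1 write [C1 write: invalidate ['C2=S'] -> C1=M] -> [I,M,I] (invalidations this op: 1; running total: 7)
Op 12: C0 read [C0 read from I: others=['C1=M'] -> C0=S, others downsized to S] -> [S,S,I] (invalidations this op: 0; running total: 7)

Answer: 7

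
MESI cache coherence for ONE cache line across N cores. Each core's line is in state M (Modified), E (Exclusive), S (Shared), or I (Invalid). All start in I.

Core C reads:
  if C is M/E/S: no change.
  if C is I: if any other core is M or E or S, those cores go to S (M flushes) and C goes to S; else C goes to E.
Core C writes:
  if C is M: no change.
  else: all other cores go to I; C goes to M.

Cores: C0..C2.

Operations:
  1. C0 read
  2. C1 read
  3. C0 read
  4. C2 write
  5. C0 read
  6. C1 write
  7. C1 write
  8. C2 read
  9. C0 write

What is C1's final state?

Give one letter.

Answer: I

Derivation:
Op 1: C0 read [C0 read from I: no other sharers -> C0=E (exclusive)] -> [E,I,I]
Op 2: C1 read [C1 read from I: others=['C0=E'] -> C1=S, others downsized to S] -> [S,S,I]
Op 3: C0 read [C0 read: already in S, no change] -> [S,S,I]
Op 4: C2 write [C2 write: invalidate ['C0=S', 'C1=S'] -> C2=M] -> [I,I,M]
Op 5: C0 read [C0 read from I: others=['C2=M'] -> C0=S, others downsized to S] -> [S,I,S]
Op 6: C1 write [C1 write: invalidate ['C0=S', 'C2=S'] -> C1=M] -> [I,M,I]
Op 7: C1 write [C1 write: already M (modified), no change] -> [I,M,I]
Op 8: C2 read [C2 read from I: others=['C1=M'] -> C2=S, others downsized to S] -> [I,S,S]
Op 9: C0 write [C0 write: invalidate ['C1=S', 'C2=S'] -> C0=M] -> [M,I,I]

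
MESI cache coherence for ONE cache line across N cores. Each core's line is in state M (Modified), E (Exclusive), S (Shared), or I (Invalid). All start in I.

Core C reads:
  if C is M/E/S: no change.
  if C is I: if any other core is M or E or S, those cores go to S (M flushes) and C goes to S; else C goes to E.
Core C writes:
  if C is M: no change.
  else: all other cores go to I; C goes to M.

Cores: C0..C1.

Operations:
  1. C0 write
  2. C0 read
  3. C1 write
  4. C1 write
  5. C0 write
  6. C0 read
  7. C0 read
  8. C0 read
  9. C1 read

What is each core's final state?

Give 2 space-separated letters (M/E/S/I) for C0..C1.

Op 1: C0 write [C0 write: invalidate none -> C0=M] -> [M,I]
Op 2: C0 read [C0 read: already in M, no change] -> [M,I]
Op 3: C1 write [C1 write: invalidate ['C0=M'] -> C1=M] -> [I,M]
Op 4: C1 write [C1 write: already M (modified), no change] -> [I,M]
Op 5: C0 write [C0 write: invalidate ['C1=M'] -> C0=M] -> [M,I]
Op 6: C0 read [C0 read: already in M, no change] -> [M,I]
Op 7: C0 read [C0 read: already in M, no change] -> [M,I]
Op 8: C0 read [C0 read: already in M, no change] -> [M,I]
Op 9: C1 read [C1 read from I: others=['C0=M'] -> C1=S, others downsized to S] -> [S,S]

Answer: S S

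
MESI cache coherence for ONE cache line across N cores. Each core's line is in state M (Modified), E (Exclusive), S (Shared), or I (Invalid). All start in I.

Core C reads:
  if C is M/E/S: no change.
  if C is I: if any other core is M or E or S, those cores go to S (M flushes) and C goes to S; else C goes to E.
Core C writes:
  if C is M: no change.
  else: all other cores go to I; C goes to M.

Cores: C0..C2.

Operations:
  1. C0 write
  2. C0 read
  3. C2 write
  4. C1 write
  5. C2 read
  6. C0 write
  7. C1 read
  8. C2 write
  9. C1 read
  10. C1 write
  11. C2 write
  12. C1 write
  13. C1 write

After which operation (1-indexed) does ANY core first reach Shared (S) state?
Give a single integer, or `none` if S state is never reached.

Op 1: C0 write [C0 write: invalidate none -> C0=M] -> [M,I,I]
Op 2: C0 read [C0 read: already in M, no change] -> [M,I,I]
Op 3: C2 write [C2 write: invalidate ['C0=M'] -> C2=M] -> [I,I,M]
Op 4: C1 write [C1 write: invalidate ['C2=M'] -> C1=M] -> [I,M,I]
Op 5: C2 read [C2 read from I: others=['C1=M'] -> C2=S, others downsized to S] -> [I,S,S]
  -> First S state at op 5; remaining ops need not be traced.

Answer: 5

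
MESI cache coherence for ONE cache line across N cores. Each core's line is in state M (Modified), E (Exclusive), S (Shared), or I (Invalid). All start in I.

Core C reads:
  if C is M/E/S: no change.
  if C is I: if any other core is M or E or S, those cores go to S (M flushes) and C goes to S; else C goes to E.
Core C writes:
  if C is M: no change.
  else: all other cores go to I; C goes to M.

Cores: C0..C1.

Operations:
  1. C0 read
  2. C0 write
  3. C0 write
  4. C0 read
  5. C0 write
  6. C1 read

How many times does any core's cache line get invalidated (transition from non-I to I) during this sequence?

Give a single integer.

Op 1: C0 read [C0 read from I: no other sharers -> C0=E (exclusive)] -> [E,I] (invalidations this op: 0; running total: 0)
Op 2: C0 write [C0 write: invalidate none -> C0=M] -> [M,I] (invalidations this op: 0; running total: 0)
Op 3: C0 write [C0 write: already M (modified), no change] -> [M,I] (invalidations this op: 0; running total: 0)
Op 4: C0 read [C0 read: already in M, no change] -> [M,I] (invalidations this op: 0; running total: 0)
Op 5: C0 write [C0 write: already M (modified), no change] -> [M,I] (invalidations this op: 0; running total: 0)
Op 6: C1 read [C1 read from I: others=['C0=M'] -> C1=S, others downsized to S] -> [S,S] (invalidations this op: 0; running total: 0)

Answer: 0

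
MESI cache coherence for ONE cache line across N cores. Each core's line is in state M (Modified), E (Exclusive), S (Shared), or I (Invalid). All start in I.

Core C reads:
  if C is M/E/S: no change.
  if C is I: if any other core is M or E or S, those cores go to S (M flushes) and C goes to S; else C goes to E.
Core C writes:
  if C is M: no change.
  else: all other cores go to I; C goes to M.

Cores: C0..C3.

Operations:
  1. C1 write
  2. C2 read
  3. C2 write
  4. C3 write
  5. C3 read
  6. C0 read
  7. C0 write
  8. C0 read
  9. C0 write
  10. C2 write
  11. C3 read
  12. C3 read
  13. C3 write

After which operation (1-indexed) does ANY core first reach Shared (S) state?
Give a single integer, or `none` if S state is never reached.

Answer: 2

Derivation:
Op 1: C1 write [C1 write: invalidate none -> C1=M] -> [I,M,I,I]
Op 2: C2 read [C2 read from I: others=['C1=M'] -> C2=S, others downsized to S] -> [I,S,S,I]
  -> First S state at op 2; remaining ops need not be traced.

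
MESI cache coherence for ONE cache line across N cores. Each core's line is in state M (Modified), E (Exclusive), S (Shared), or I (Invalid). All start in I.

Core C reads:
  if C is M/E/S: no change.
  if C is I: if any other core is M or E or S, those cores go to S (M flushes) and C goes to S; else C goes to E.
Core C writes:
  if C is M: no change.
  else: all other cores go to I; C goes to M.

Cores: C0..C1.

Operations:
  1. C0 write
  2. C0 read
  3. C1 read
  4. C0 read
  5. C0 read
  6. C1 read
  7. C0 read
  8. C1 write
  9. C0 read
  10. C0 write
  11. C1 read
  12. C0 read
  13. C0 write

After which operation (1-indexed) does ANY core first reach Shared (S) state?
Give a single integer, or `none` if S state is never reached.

Op 1: C0 write [C0 write: invalidate none -> C0=M] -> [M,I]
Op 2: C0 read [C0 read: already in M, no change] -> [M,I]
Op 3: C1 read [C1 read from I: others=['C0=M'] -> C1=S, others downsized to S] -> [S,S]
  -> First S state at op 3; remaining ops need not be traced.

Answer: 3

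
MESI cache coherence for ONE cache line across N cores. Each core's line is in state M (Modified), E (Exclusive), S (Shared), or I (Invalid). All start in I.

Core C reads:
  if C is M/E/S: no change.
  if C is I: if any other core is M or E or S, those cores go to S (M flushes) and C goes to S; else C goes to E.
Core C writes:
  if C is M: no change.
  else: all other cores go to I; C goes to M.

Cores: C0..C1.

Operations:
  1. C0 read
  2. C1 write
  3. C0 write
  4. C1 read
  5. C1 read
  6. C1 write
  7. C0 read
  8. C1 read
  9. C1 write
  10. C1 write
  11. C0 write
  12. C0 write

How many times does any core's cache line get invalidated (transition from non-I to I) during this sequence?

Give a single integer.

Op 1: C0 read [C0 read from I: no other sharers -> C0=E (exclusive)] -> [E,I] (invalidations this op: 0; running total: 0)
Op 2: C1 write [C1 write: invalidate ['C0=E'] -> C1=M] -> [I,M] (invalidations this op: 1; running total: 1)
Op 3: C0 write [C0 write: invalidate ['C1=M'] -> C0=M] -> [M,I] (invalidations this op: 1; running total: 2)
Op 4: C1 read [C1 read from I: others=['C0=M'] -> C1=S, others downsized to S] -> [S,S] (invalidations this op: 0; running total: 2)
Op 5: C1 read [C1 read: already in S, no change] -> [S,S] (invalidations this op: 0; running total: 2)
Op 6: C1 write [C1 write: invalidate ['C0=S'] -> C1=M] -> [I,M] (invalidations this op: 1; running total: 3)
Op 7: C0 read [C0 read from I: others=['C1=M'] -> C0=S, others downsized to S] -> [S,S] (invalidations this op: 0; running total: 3)
Op 8: C1 read [C1 read: already in S, no change] -> [S,S] (invalidations this op: 0; running total: 3)
Op 9: C1 write [C1 write: invalidate ['C0=S'] -> C1=M] -> [I,M] (invalidations this op: 1; running total: 4)
Op 10: C1 write [C1 write: already M (modified), no change] -> [I,M] (invalidations this op: 0; running total: 4)
Op 11: C0 write [C0 write: invalidate ['C1=M'] -> C0=M] -> [M,I] (invalidations this op: 1; running total: 5)
Op 12: C0 write [C0 write: already M (modified), no change] -> [M,I] (invalidations this op: 0; running total: 5)

Answer: 5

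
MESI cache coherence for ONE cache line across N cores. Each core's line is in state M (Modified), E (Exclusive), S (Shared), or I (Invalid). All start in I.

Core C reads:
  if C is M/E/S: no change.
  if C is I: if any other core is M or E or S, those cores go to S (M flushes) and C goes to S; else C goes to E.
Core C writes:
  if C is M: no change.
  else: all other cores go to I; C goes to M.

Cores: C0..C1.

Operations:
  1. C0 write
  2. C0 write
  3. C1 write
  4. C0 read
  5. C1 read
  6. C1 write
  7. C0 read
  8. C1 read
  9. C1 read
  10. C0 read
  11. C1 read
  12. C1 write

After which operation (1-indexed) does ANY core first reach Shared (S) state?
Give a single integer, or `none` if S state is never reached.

Op 1: C0 write [C0 write: invalidate none -> C0=M] -> [M,I]
Op 2: C0 write [C0 write: already M (modified), no change] -> [M,I]
Op 3: C1 write [C1 write: invalidate ['C0=M'] -> C1=M] -> [I,M]
Op 4: C0 read [C0 read from I: others=['C1=M'] -> C0=S, others downsized to S] -> [S,S]
  -> First S state at op 4; remaining ops need not be traced.

Answer: 4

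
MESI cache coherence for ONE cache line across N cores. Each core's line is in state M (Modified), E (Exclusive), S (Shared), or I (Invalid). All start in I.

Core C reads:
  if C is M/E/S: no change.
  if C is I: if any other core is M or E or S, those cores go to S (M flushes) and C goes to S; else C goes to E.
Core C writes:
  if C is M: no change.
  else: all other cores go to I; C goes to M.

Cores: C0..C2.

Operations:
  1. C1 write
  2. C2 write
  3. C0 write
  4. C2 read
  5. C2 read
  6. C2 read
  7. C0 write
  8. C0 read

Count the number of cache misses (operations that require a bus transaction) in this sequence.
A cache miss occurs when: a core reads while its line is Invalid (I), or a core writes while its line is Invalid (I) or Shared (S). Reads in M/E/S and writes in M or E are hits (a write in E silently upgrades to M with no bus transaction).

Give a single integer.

Op 1: C1 write [C1 write: invalidate none -> C1=M] -> [I,M,I] [MISS #1: write from I]
Op 2: C2 write [C2 write: invalidate ['C1=M'] -> C2=M] -> [I,I,M] [MISS #2: write from I]
Op 3: C0 write [C0 write: invalidate ['C2=M'] -> C0=M] -> [M,I,I] [MISS #3: write from I]
Op 4: C2 read [C2 read from I: others=['C0=M'] -> C2=S, others downsized to S] -> [S,I,S] [MISS #4: read from I]
Op 5: C2 read [C2 read: already in S, no change] -> [S,I,S] [hit: read from S]
Op 6: C2 read [C2 read: already in S, no change] -> [S,I,S] [hit: read from S]
Op 7: C0 write [C0 write: invalidate ['C2=S'] -> C0=M] -> [M,I,I] [MISS #5: write from S]
Op 8: C0 read [C0 read: already in M, no change] -> [M,I,I] [hit: read from M]

Answer: 5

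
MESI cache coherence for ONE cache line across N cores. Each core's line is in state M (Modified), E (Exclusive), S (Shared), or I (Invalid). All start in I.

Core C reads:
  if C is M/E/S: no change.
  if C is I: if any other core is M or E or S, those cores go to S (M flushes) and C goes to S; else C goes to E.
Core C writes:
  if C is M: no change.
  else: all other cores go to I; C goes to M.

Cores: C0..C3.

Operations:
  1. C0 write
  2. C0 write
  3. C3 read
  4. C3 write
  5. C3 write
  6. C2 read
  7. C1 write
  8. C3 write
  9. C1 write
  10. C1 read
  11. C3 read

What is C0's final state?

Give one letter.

Answer: I

Derivation:
Op 1: C0 write [C0 write: invalidate none -> C0=M] -> [M,I,I,I]
Op 2: C0 write [C0 write: already M (modified), no change] -> [M,I,I,I]
Op 3: C3 read [C3 read from I: others=['C0=M'] -> C3=S, others downsized to S] -> [S,I,I,S]
Op 4: C3 write [C3 write: invalidate ['C0=S'] -> C3=M] -> [I,I,I,M]
Op 5: C3 write [C3 write: already M (modified), no change] -> [I,I,I,M]
Op 6: C2 read [C2 read from I: others=['C3=M'] -> C2=S, others downsized to S] -> [I,I,S,S]
Op 7: C1 write [C1 write: invalidate ['C2=S', 'C3=S'] -> C1=M] -> [I,M,I,I]
Op 8: C3 write [C3 write: invalidate ['C1=M'] -> C3=M] -> [I,I,I,M]
Op 9: C1 write [C1 write: invalidate ['C3=M'] -> C1=M] -> [I,M,I,I]
Op 10: C1 read [C1 read: already in M, no change] -> [I,M,I,I]
Op 11: C3 read [C3 read from I: others=['C1=M'] -> C3=S, others downsized to S] -> [I,S,I,S]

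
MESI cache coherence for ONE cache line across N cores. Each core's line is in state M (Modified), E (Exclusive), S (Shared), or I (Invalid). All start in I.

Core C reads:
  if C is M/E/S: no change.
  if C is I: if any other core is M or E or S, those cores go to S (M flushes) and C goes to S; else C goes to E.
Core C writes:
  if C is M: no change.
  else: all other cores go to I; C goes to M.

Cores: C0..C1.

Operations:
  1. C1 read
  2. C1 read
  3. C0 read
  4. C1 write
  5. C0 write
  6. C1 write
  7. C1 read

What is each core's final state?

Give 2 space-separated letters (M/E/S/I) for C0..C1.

Answer: I M

Derivation:
Op 1: C1 read [C1 read from I: no other sharers -> C1=E (exclusive)] -> [I,E]
Op 2: C1 read [C1 read: already in E, no change] -> [I,E]
Op 3: C0 read [C0 read from I: others=['C1=E'] -> C0=S, others downsized to S] -> [S,S]
Op 4: C1 write [C1 write: invalidate ['C0=S'] -> C1=M] -> [I,M]
Op 5: C0 write [C0 write: invalidate ['C1=M'] -> C0=M] -> [M,I]
Op 6: C1 write [C1 write: invalidate ['C0=M'] -> C1=M] -> [I,M]
Op 7: C1 read [C1 read: already in M, no change] -> [I,M]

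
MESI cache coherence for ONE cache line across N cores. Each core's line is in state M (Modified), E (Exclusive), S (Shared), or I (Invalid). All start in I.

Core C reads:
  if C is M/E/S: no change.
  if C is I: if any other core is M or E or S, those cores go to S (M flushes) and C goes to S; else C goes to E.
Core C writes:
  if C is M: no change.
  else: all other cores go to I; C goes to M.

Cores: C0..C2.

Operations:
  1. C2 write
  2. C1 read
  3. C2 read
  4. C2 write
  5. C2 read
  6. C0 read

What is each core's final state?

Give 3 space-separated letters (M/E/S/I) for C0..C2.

Answer: S I S

Derivation:
Op 1: C2 write [C2 write: invalidate none -> C2=M] -> [I,I,M]
Op 2: C1 read [C1 read from I: others=['C2=M'] -> C1=S, others downsized to S] -> [I,S,S]
Op 3: C2 read [C2 read: already in S, no change] -> [I,S,S]
Op 4: C2 write [C2 write: invalidate ['C1=S'] -> C2=M] -> [I,I,M]
Op 5: C2 read [C2 read: already in M, no change] -> [I,I,M]
Op 6: C0 read [C0 read from I: others=['C2=M'] -> C0=S, others downsized to S] -> [S,I,S]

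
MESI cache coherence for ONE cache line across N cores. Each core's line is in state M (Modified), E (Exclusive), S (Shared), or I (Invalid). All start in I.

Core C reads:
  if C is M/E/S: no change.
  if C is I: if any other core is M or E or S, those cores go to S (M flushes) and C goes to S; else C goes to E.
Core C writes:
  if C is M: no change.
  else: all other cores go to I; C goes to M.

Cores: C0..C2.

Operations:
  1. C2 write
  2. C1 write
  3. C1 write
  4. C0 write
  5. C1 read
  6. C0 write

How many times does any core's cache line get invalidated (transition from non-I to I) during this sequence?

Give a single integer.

Answer: 3

Derivation:
Op 1: C2 write [C2 write: invalidate none -> C2=M] -> [I,I,M] (invalidations this op: 0; running total: 0)
Op 2: C1 write [C1 write: invalidate ['C2=M'] -> C1=M] -> [I,M,I] (invalidations this op: 1; running total: 1)
Op 3: C1 write [C1 write: already M (modified), no change] -> [I,M,I] (invalidations this op: 0; running total: 1)
Op 4: C0 write [C0 write: invalidate ['C1=M'] -> C0=M] -> [M,I,I] (invalidations this op: 1; running total: 2)
Op 5: C1 read [C1 read from I: others=['C0=M'] -> C1=S, others downsized to S] -> [S,S,I] (invalidations this op: 0; running total: 2)
Op 6: C0 write [C0 write: invalidate ['C1=S'] -> C0=M] -> [M,I,I] (invalidations this op: 1; running total: 3)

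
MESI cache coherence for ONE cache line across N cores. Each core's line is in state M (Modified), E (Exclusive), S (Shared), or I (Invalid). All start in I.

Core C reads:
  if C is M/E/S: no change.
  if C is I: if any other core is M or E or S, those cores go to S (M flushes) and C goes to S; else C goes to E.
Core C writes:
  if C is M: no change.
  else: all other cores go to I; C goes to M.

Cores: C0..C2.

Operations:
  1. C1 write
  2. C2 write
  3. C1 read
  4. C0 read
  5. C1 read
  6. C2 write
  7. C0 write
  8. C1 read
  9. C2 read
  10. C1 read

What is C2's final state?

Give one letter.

Answer: S

Derivation:
Op 1: C1 write [C1 write: invalidate none -> C1=M] -> [I,M,I]
Op 2: C2 write [C2 write: invalidate ['C1=M'] -> C2=M] -> [I,I,M]
Op 3: C1 read [C1 read from I: others=['C2=M'] -> C1=S, others downsized to S] -> [I,S,S]
Op 4: C0 read [C0 read from I: others=['C1=S', 'C2=S'] -> C0=S, others downsized to S] -> [S,S,S]
Op 5: C1 read [C1 read: already in S, no change] -> [S,S,S]
Op 6: C2 write [C2 write: invalidate ['C0=S', 'C1=S'] -> C2=M] -> [I,I,M]
Op 7: C0 write [C0 write: invalidate ['C2=M'] -> C0=M] -> [M,I,I]
Op 8: C1 read [C1 read from I: others=['C0=M'] -> C1=S, others downsized to S] -> [S,S,I]
Op 9: C2 read [C2 read from I: others=['C0=S', 'C1=S'] -> C2=S, others downsized to S] -> [S,S,S]
Op 10: C1 read [C1 read: already in S, no change] -> [S,S,S]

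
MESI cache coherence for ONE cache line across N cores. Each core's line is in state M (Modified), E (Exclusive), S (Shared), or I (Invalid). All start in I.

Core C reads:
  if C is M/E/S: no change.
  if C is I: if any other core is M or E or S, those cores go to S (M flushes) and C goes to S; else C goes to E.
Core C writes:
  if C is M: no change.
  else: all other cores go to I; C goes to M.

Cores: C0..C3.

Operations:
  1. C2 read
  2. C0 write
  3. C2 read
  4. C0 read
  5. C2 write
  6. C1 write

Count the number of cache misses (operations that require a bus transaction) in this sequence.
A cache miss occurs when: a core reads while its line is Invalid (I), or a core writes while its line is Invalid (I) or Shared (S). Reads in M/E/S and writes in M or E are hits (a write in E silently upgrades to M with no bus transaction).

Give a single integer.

Op 1: C2 read [C2 read from I: no other sharers -> C2=E (exclusive)] -> [I,I,E,I] [MISS #1: read from I]
Op 2: C0 write [C0 write: invalidate ['C2=E'] -> C0=M] -> [M,I,I,I] [MISS #2: write from I]
Op 3: C2 read [C2 read from I: others=['C0=M'] -> C2=S, others downsized to S] -> [S,I,S,I] [MISS #3: read from I]
Op 4: C0 read [C0 read: already in S, no change] -> [S,I,S,I] [hit: read from S]
Op 5: C2 write [C2 write: invalidate ['C0=S'] -> C2=M] -> [I,I,M,I] [MISS #4: write from S]
Op 6: C1 write [C1 write: invalidate ['C2=M'] -> C1=M] -> [I,M,I,I] [MISS #5: write from I]

Answer: 5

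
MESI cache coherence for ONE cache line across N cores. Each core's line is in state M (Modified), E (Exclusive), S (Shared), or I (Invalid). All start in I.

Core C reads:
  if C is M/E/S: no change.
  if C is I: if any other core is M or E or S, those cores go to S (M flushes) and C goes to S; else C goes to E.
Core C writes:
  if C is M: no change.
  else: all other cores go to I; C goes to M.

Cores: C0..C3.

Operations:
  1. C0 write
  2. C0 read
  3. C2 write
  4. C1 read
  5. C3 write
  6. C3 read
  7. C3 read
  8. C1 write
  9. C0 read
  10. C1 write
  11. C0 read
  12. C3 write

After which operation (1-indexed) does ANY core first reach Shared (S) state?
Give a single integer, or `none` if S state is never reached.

Answer: 4

Derivation:
Op 1: C0 write [C0 write: invalidate none -> C0=M] -> [M,I,I,I]
Op 2: C0 read [C0 read: already in M, no change] -> [M,I,I,I]
Op 3: C2 write [C2 write: invalidate ['C0=M'] -> C2=M] -> [I,I,M,I]
Op 4: C1 read [C1 read from I: others=['C2=M'] -> C1=S, others downsized to S] -> [I,S,S,I]
  -> First S state at op 4; remaining ops need not be traced.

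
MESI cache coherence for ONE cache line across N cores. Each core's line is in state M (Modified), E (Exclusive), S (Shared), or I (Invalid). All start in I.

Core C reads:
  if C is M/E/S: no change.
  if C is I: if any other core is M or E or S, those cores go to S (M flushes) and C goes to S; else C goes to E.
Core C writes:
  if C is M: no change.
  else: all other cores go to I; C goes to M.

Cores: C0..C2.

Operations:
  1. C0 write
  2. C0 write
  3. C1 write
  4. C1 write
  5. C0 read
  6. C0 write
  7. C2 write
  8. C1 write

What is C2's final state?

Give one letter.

Op 1: C0 write [C0 write: invalidate none -> C0=M] -> [M,I,I]
Op 2: C0 write [C0 write: already M (modified), no change] -> [M,I,I]
Op 3: C1 write [C1 write: invalidate ['C0=M'] -> C1=M] -> [I,M,I]
Op 4: C1 write [C1 write: already M (modified), no change] -> [I,M,I]
Op 5: C0 read [C0 read from I: others=['C1=M'] -> C0=S, others downsized to S] -> [S,S,I]
Op 6: C0 write [C0 write: invalidate ['C1=S'] -> C0=M] -> [M,I,I]
Op 7: C2 write [C2 write: invalidate ['C0=M'] -> C2=M] -> [I,I,M]
Op 8: C1 write [C1 write: invalidate ['C2=M'] -> C1=M] -> [I,M,I]

Answer: I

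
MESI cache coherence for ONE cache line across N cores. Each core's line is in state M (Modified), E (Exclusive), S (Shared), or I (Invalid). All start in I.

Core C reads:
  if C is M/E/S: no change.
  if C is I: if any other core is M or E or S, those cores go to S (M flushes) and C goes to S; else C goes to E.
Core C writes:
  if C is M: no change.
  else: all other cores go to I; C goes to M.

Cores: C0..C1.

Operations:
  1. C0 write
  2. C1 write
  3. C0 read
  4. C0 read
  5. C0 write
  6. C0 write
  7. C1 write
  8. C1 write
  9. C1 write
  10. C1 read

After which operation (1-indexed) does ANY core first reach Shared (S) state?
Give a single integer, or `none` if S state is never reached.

Op 1: C0 write [C0 write: invalidate none -> C0=M] -> [M,I]
Op 2: C1 write [C1 write: invalidate ['C0=M'] -> C1=M] -> [I,M]
Op 3: C0 read [C0 read from I: others=['C1=M'] -> C0=S, others downsized to S] -> [S,S]
  -> First S state at op 3; remaining ops need not be traced.

Answer: 3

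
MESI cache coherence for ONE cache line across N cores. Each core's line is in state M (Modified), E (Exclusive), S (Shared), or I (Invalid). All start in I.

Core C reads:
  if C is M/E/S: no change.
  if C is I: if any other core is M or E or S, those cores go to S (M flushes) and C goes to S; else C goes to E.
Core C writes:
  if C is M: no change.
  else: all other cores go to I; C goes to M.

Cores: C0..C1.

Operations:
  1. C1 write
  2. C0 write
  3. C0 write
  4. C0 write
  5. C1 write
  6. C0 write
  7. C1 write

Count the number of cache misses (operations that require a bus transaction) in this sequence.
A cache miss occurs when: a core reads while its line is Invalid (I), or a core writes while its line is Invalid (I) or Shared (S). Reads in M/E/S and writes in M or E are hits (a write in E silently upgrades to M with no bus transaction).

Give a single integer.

Op 1: C1 write [C1 write: invalidate none -> C1=M] -> [I,M] [MISS #1: write from I]
Op 2: C0 write [C0 write: invalidate ['C1=M'] -> C0=M] -> [M,I] [MISS #2: write from I]
Op 3: C0 write [C0 write: already M (modified), no change] -> [M,I] [hit: write from M]
Op 4: C0 write [C0 write: already M (modified), no change] -> [M,I] [hit: write from M]
Op 5: C1 write [C1 write: invalidate ['C0=M'] -> C1=M] -> [I,M] [MISS #3: write from I]
Op 6: C0 write [C0 write: invalidate ['C1=M'] -> C0=M] -> [M,I] [MISS #4: write from I]
Op 7: C1 write [C1 write: invalidate ['C0=M'] -> C1=M] -> [I,M] [MISS #5: write from I]

Answer: 5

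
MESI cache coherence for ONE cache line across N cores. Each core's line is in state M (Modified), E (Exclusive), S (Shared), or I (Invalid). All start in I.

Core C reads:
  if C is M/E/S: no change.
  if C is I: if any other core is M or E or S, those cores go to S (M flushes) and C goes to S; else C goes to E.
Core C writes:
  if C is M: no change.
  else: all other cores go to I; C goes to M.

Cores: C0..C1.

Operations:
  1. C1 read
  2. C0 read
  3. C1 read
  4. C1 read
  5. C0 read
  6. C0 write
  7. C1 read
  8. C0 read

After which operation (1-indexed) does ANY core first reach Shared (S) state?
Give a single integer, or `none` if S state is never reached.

Answer: 2

Derivation:
Op 1: C1 read [C1 read from I: no other sharers -> C1=E (exclusive)] -> [I,E]
Op 2: C0 read [C0 read from I: others=['C1=E'] -> C0=S, others downsized to S] -> [S,S]
  -> First S state at op 2; remaining ops need not be traced.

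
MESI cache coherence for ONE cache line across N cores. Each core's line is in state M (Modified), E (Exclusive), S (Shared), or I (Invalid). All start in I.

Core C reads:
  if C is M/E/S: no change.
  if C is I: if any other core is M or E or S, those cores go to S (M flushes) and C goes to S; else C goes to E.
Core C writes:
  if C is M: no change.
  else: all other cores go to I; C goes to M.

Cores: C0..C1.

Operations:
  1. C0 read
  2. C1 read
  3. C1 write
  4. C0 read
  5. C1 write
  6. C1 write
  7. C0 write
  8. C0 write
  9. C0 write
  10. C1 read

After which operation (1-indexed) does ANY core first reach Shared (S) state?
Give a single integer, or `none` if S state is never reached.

Op 1: C0 read [C0 read from I: no other sharers -> C0=E (exclusive)] -> [E,I]
Op 2: C1 read [C1 read from I: others=['C0=E'] -> C1=S, others downsized to S] -> [S,S]
  -> First S state at op 2; remaining ops need not be traced.

Answer: 2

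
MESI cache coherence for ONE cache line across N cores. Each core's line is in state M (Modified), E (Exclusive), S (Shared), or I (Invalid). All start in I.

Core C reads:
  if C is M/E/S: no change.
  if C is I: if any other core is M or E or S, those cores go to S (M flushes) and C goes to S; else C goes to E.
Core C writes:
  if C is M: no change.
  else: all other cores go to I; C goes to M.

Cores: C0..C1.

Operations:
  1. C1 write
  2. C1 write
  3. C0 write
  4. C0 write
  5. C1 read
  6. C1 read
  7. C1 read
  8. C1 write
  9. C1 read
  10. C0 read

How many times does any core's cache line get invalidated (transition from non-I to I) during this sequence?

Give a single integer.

Answer: 2

Derivation:
Op 1: C1 write [C1 write: invalidate none -> C1=M] -> [I,M] (invalidations this op: 0; running total: 0)
Op 2: C1 write [C1 write: already M (modified), no change] -> [I,M] (invalidations this op: 0; running total: 0)
Op 3: C0 write [C0 write: invalidate ['C1=M'] -> C0=M] -> [M,I] (invalidations this op: 1; running total: 1)
Op 4: C0 write [C0 write: already M (modified), no change] -> [M,I] (invalidations this op: 0; running total: 1)
Op 5: C1 read [C1 read from I: others=['C0=M'] -> C1=S, others downsized to S] -> [S,S] (invalidations this op: 0; running total: 1)
Op 6: C1 read [C1 read: already in S, no change] -> [S,S] (invalidations this op: 0; running total: 1)
Op 7: C1 read [C1 read: already in S, no change] -> [S,S] (invalidations this op: 0; running total: 1)
Op 8: C1 write [C1 write: invalidate ['C0=S'] -> C1=M] -> [I,M] (invalidations this op: 1; running total: 2)
Op 9: C1 read [C1 read: already in M, no change] -> [I,M] (invalidations this op: 0; running total: 2)
Op 10: C0 read [C0 read from I: others=['C1=M'] -> C0=S, others downsized to S] -> [S,S] (invalidations this op: 0; running total: 2)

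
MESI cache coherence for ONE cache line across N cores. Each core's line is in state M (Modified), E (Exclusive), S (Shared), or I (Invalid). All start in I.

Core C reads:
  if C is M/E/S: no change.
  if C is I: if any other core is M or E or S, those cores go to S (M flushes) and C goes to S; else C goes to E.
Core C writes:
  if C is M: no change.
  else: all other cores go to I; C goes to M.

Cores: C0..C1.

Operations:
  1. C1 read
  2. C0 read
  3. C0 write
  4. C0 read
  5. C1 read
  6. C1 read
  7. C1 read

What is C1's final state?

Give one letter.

Op 1: C1 read [C1 read from I: no other sharers -> C1=E (exclusive)] -> [I,E]
Op 2: C0 read [C0 read from I: others=['C1=E'] -> C0=S, others downsized to S] -> [S,S]
Op 3: C0 write [C0 write: invalidate ['C1=S'] -> C0=M] -> [M,I]
Op 4: C0 read [C0 read: already in M, no change] -> [M,I]
Op 5: C1 read [C1 read from I: others=['C0=M'] -> C1=S, others downsized to S] -> [S,S]
Op 6: C1 read [C1 read: already in S, no change] -> [S,S]
Op 7: C1 read [C1 read: already in S, no change] -> [S,S]

Answer: S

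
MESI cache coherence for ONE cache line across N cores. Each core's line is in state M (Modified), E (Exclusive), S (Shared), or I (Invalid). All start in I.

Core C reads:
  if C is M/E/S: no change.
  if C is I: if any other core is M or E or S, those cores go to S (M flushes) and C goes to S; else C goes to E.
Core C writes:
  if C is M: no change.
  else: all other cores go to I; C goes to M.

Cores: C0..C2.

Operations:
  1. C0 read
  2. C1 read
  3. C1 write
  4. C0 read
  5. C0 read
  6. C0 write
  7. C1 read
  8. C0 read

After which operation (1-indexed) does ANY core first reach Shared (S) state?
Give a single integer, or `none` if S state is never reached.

Answer: 2

Derivation:
Op 1: C0 read [C0 read from I: no other sharers -> C0=E (exclusive)] -> [E,I,I]
Op 2: C1 read [C1 read from I: others=['C0=E'] -> C1=S, others downsized to S] -> [S,S,I]
  -> First S state at op 2; remaining ops need not be traced.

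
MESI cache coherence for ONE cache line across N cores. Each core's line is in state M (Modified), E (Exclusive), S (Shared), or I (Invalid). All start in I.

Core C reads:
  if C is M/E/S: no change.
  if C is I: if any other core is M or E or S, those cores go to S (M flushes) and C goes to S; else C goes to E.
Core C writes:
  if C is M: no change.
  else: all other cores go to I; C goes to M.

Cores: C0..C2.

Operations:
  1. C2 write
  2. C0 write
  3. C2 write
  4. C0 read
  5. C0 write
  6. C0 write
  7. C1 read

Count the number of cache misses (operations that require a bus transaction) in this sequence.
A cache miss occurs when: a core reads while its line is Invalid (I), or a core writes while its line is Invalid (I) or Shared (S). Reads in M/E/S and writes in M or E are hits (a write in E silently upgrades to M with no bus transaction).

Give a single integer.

Answer: 6

Derivation:
Op 1: C2 write [C2 write: invalidate none -> C2=M] -> [I,I,M] [MISS #1: write from I]
Op 2: C0 write [C0 write: invalidate ['C2=M'] -> C0=M] -> [M,I,I] [MISS #2: write from I]
Op 3: C2 write [C2 write: invalidate ['C0=M'] -> C2=M] -> [I,I,M] [MISS #3: write from I]
Op 4: C0 read [C0 read from I: others=['C2=M'] -> C0=S, others downsized to S] -> [S,I,S] [MISS #4: read from I]
Op 5: C0 write [C0 write: invalidate ['C2=S'] -> C0=M] -> [M,I,I] [MISS #5: write from S]
Op 6: C0 write [C0 write: already M (modified), no change] -> [M,I,I] [hit: write from M]
Op 7: C1 read [C1 read from I: others=['C0=M'] -> C1=S, others downsized to S] -> [S,S,I] [MISS #6: read from I]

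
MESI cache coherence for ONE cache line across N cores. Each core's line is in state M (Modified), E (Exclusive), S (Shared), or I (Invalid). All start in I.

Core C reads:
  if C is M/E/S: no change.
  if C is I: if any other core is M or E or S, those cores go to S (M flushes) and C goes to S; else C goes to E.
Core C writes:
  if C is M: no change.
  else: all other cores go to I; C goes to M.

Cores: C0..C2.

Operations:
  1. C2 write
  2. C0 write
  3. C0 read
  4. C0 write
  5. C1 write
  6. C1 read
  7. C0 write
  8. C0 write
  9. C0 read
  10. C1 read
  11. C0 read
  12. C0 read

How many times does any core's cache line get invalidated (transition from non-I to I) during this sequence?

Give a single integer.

Op 1: C2 write [C2 write: invalidate none -> C2=M] -> [I,I,M] (invalidations this op: 0; running total: 0)
Op 2: C0 write [C0 write: invalidate ['C2=M'] -> C0=M] -> [M,I,I] (invalidations this op: 1; running total: 1)
Op 3: C0 read [C0 read: already in M, no change] -> [M,I,I] (invalidations this op: 0; running total: 1)
Op 4: C0 write [C0 write: already M (modified), no change] -> [M,I,I] (invalidations this op: 0; running total: 1)
Op 5: C1 write [C1 write: invalidate ['C0=M'] -> C1=M] -> [I,M,I] (invalidations this op: 1; running total: 2)
Op 6: C1 read [C1 read: already in M, no change] -> [I,M,I] (invalidations this op: 0; running total: 2)
Op 7: C0 write [C0 write: invalidate ['C1=M'] -> C0=M] -> [M,I,I] (invalidations this op: 1; running total: 3)
Op 8: C0 write [C0 write: already M (modified), no change] -> [M,I,I] (invalidations this op: 0; running total: 3)
Op 9: C0 read [C0 read: already in M, no change] -> [M,I,I] (invalidations this op: 0; running total: 3)
Op 10: C1 read [C1 read from I: others=['C0=M'] -> C1=S, others downsized to S] -> [S,S,I] (invalidations this op: 0; running total: 3)
Op 11: C0 read [C0 read: already in S, no change] -> [S,S,I] (invalidations this op: 0; running total: 3)
Op 12: C0 read [C0 read: already in S, no change] -> [S,S,I] (invalidations this op: 0; running total: 3)

Answer: 3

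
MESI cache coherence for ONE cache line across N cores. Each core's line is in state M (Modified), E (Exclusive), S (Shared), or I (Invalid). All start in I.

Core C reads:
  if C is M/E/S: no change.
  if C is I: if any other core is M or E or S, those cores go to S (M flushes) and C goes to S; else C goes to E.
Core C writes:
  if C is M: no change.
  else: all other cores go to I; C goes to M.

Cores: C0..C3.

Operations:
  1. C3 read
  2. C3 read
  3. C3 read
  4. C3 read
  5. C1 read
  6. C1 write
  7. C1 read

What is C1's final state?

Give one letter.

Answer: M

Derivation:
Op 1: C3 read [C3 read from I: no other sharers -> C3=E (exclusive)] -> [I,I,I,E]
Op 2: C3 read [C3 read: already in E, no change] -> [I,I,I,E]
Op 3: C3 read [C3 read: already in E, no change] -> [I,I,I,E]
Op 4: C3 read [C3 read: already in E, no change] -> [I,I,I,E]
Op 5: C1 read [C1 read from I: others=['C3=E'] -> C1=S, others downsized to S] -> [I,S,I,S]
Op 6: C1 write [C1 write: invalidate ['C3=S'] -> C1=M] -> [I,M,I,I]
Op 7: C1 read [C1 read: already in M, no change] -> [I,M,I,I]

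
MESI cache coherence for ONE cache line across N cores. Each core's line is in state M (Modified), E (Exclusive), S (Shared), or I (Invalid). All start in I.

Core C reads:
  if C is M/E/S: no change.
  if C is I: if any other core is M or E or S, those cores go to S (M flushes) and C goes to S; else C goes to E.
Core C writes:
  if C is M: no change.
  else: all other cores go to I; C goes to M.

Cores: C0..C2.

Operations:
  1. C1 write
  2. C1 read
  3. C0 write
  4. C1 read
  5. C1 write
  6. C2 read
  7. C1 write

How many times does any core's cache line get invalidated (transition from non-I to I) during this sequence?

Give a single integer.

Op 1: C1 write [C1 write: invalidate none -> C1=M] -> [I,M,I] (invalidations this op: 0; running total: 0)
Op 2: C1 read [C1 read: already in M, no change] -> [I,M,I] (invalidations this op: 0; running total: 0)
Op 3: C0 write [C0 write: invalidate ['C1=M'] -> C0=M] -> [M,I,I] (invalidations this op: 1; running total: 1)
Op 4: C1 read [C1 read from I: others=['C0=M'] -> C1=S, others downsized to S] -> [S,S,I] (invalidations this op: 0; running total: 1)
Op 5: C1 write [C1 write: invalidate ['C0=S'] -> C1=M] -> [I,M,I] (invalidations this op: 1; running total: 2)
Op 6: C2 read [C2 read from I: others=['C1=M'] -> C2=S, others downsized to S] -> [I,S,S] (invalidations this op: 0; running total: 2)
Op 7: C1 write [C1 write: invalidate ['C2=S'] -> C1=M] -> [I,M,I] (invalidations this op: 1; running total: 3)

Answer: 3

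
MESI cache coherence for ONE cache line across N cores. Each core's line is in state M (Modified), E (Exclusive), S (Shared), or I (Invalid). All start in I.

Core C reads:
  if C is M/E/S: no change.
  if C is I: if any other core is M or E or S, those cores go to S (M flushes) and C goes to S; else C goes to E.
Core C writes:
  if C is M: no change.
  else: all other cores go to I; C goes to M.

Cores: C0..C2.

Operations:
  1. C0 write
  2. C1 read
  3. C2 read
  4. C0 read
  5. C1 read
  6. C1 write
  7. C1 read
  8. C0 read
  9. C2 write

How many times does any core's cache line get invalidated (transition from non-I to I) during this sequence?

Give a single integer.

Answer: 4

Derivation:
Op 1: C0 write [C0 write: invalidate none -> C0=M] -> [M,I,I] (invalidations this op: 0; running total: 0)
Op 2: C1 read [C1 read from I: others=['C0=M'] -> C1=S, others downsized to S] -> [S,S,I] (invalidations this op: 0; running total: 0)
Op 3: C2 read [C2 read from I: others=['C0=S', 'C1=S'] -> C2=S, others downsized to S] -> [S,S,S] (invalidations this op: 0; running total: 0)
Op 4: C0 read [C0 read: already in S, no change] -> [S,S,S] (invalidations this op: 0; running total: 0)
Op 5: C1 read [C1 read: already in S, no change] -> [S,S,S] (invalidations this op: 0; running total: 0)
Op 6: C1 write [C1 write: invalidate ['C0=S', 'C2=S'] -> C1=M] -> [I,M,I] (invalidations this op: 2; running total: 2)
Op 7: C1 read [C1 read: already in M, no change] -> [I,M,I] (invalidations this op: 0; running total: 2)
Op 8: C0 read [C0 read from I: others=['C1=M'] -> C0=S, others downsized to S] -> [S,S,I] (invalidations this op: 0; running total: 2)
Op 9: C2 write [C2 write: invalidate ['C0=S', 'C1=S'] -> C2=M] -> [I,I,M] (invalidations this op: 2; running total: 4)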